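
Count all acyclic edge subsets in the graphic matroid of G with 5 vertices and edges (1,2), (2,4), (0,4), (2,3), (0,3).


An independent set in a graphic matroid is an acyclic edge subset.
G has 5 vertices and 5 edges.
Enumerate all 2^5 = 32 subsets, checking for acyclicity.
Total independent sets = 30.

30


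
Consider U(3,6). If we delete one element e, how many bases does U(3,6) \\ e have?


Deleting e from U(3,6) gives U(3,5) since n > r.
Bases of U(3,5) = C(5,3) = (5 * 4 * 3) / (1 * 2 * 3) = 10.

10


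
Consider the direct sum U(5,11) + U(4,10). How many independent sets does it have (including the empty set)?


For a direct sum, |I(M1+M2)| = |I(M1)| * |I(M2)|.
|I(U(5,11))| = sum C(11,k) for k=0..5 = 1024.
|I(U(4,10))| = sum C(10,k) for k=0..4 = 386.
Total = 1024 * 386 = 395264.

395264


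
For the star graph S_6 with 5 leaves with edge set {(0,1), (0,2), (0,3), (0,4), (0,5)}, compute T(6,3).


A star on 6 vertices is a tree with 5 edges.
T(x,y) = x^(5) for any tree.
T(6,3) = 6^5 = 7776.

7776


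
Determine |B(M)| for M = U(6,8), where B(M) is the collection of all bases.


Bases of U(6,8) are all 6-element subsets of the 8-element ground set.
Number of bases = C(8,6).
C(8,6) = 8! / (6! * 2!) = 28.

28


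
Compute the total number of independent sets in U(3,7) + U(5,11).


For a direct sum, |I(M1+M2)| = |I(M1)| * |I(M2)|.
|I(U(3,7))| = sum C(7,k) for k=0..3 = 64.
|I(U(5,11))| = sum C(11,k) for k=0..5 = 1024.
Total = 64 * 1024 = 65536.

65536


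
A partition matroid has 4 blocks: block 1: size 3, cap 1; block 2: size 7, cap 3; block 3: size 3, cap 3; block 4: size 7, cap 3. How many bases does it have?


A basis picks exactly ci elements from block i.
Number of bases = product of C(|Si|, ci).
= C(3,1) * C(7,3) * C(3,3) * C(7,3)
= 3 * 35 * 1 * 35
= 3675.

3675


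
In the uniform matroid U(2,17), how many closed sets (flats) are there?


Flats of U(2,17): every subset of size < 2 is a flat, plus E itself.
Count = C(17,0) + C(17,1) + 1
     = 1 + 17 + 1
     = 19.

19


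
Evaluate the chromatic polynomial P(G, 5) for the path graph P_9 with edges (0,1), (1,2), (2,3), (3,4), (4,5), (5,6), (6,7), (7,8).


P(P_9, k) = k * (k-1)^(8).
P(5) = 5 * 4^8 = 5 * 65536 = 327680.

327680


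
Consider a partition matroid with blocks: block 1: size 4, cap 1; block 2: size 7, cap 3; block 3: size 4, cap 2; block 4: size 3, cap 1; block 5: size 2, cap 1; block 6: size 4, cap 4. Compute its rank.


Rank of a partition matroid = sum of min(|Si|, ci) for each block.
= min(4,1) + min(7,3) + min(4,2) + min(3,1) + min(2,1) + min(4,4)
= 1 + 3 + 2 + 1 + 1 + 4
= 12.

12


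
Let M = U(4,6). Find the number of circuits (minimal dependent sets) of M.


In U(4,6), circuits are the (5)-element subsets.
Any set of 5 elements is dependent, and removing any one element gives
an independent set of size 4, so it is a minimal dependent set.
Number of circuits = C(6,5) = 6.

6


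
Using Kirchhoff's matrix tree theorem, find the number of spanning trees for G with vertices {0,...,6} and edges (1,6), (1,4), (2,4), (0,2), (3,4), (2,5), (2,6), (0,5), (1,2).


By Kirchhoff's matrix tree theorem, the number of spanning trees equals
the determinant of any cofactor of the Laplacian matrix L.
G has 7 vertices and 9 edges.
Computing the (6 x 6) cofactor determinant gives 24.

24


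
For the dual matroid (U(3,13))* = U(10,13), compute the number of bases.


The dual of U(r,n) is U(n-r, n) = U(10,13).
Bases of U(10,13) are all (10)-element subsets.
|B(M*)| = C(13,10) = 13! / (10! * 3!) = 286.

286


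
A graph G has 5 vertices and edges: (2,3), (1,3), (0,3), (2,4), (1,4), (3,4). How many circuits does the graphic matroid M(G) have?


A circuit in a graphic matroid = edge set of a simple cycle.
G has 5 vertices and 6 edges.
Enumerating all minimal edge subsets forming cycles...
Total circuits found: 3.

3


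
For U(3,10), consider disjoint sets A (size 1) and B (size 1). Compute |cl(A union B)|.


|A union B| = 1 + 1 = 2 (disjoint).
In U(3,10), cl(S) = S if |S| < 3, else cl(S) = E.
Since 2 < 3, cl(A union B) = A union B.
|cl(A union B)| = 2.

2


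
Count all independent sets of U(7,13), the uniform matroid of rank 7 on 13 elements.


Independent sets of U(7,13) are all subsets of size <= 7.
Count = C(13,0) + C(13,1) + C(13,2) + C(13,3) + C(13,4) + C(13,5) + C(13,6) + C(13,7)
     = 1 + 13 + 78 + 286 + 715 + 1287 + 1716 + 1716
     = 5812.

5812


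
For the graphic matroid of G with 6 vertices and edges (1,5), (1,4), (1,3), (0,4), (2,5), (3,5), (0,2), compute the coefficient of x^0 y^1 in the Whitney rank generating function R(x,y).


R(x,y) = sum over A in 2^E of x^(r(E)-r(A)) * y^(|A|-r(A)).
G has 6 vertices, 7 edges. r(E) = 5.
Enumerate all 2^7 = 128 subsets.
Count subsets with r(E)-r(A)=0 and |A|-r(A)=1: 7.

7


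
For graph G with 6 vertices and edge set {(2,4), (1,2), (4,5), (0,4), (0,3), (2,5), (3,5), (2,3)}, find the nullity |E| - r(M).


Cycle rank (nullity) = |E| - r(M) = |E| - (|V| - c).
|E| = 8, |V| = 6, c = 1.
Nullity = 8 - (6 - 1) = 8 - 5 = 3.

3


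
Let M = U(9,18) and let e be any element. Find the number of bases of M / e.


Contracting e from U(9,18) gives U(8,17).
Bases of U(8,17) = C(17,8) = 24310.

24310


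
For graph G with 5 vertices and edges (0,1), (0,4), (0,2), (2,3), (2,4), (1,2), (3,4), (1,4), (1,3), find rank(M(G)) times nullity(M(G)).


r(M) = |V| - c = 5 - 1 = 4.
nullity = |E| - r(M) = 9 - 4 = 5.
Product = 4 * 5 = 20.

20


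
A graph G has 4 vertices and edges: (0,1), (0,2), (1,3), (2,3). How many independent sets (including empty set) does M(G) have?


An independent set in a graphic matroid is an acyclic edge subset.
G has 4 vertices and 4 edges.
Enumerate all 2^4 = 16 subsets, checking for acyclicity.
Total independent sets = 15.

15


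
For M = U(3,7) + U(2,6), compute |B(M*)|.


(M1+M2)* = M1* + M2*.
M1* = U(4,7), bases: C(7,4) = 35.
M2* = U(4,6), bases: C(6,4) = 15.
|B(M*)| = 35 * 15 = 525.

525


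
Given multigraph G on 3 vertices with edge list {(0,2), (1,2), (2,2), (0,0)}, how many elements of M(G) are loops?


In a graphic matroid, a loop is a self-loop edge (u,u) with rank 0.
Examining all 4 edges for self-loops...
Self-loops found: (2,2), (0,0)
Number of loops = 2.

2


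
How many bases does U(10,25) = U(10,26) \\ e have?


Deleting e from U(10,26) gives U(10,25) since n > r.
Bases of U(10,25) = (25 choose 10) = 3268760.

3268760


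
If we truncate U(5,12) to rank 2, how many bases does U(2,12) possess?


Truncating U(5,12) to rank 2 gives U(2,12).
Bases of U(2,12) are all 2-element subsets of 12 elements.
Number of bases = C(12,2) = (12 * 11) / (1 * 2) = 66.

66


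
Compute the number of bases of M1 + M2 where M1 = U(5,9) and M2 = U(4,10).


Bases of a direct sum M1 + M2: |B| = |B(M1)| * |B(M2)|.
|B(U(5,9))| = C(9,5) = 126.
|B(U(4,10))| = C(10,4) = 210.
Total bases = 126 * 210 = 26460.

26460


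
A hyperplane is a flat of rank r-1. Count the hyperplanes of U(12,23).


Hyperplanes of U(12,23) are flats of rank 11.
In a uniform matroid, these are exactly the (11)-element subsets.
Count = C(23,11) = 23! / (11! * 12!) = 1352078.

1352078


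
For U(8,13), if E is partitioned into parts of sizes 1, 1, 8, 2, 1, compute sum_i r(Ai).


r(Ai) = min(|Ai|, 8) for each part.
Sum = min(1,8) + min(1,8) + min(8,8) + min(2,8) + min(1,8)
    = 1 + 1 + 8 + 2 + 1
    = 13.

13


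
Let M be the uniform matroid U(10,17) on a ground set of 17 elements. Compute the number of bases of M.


Bases of U(10,17) are all 10-element subsets of the 17-element ground set.
Number of bases = C(17,10).
C(17,10) = 19448.

19448


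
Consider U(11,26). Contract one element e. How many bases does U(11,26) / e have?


Contracting e from U(11,26) gives U(10,25).
Bases of U(10,25) = C(25,10) = 3268760.

3268760


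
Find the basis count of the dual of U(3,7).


The dual of U(r,n) is U(n-r, n) = U(4,7).
Bases of U(4,7) are all (4)-element subsets.
|B(M*)| = C(7,4) = (7 * 6 * 5 * 4) / (1 * 2 * 3 * 4) = 35.

35


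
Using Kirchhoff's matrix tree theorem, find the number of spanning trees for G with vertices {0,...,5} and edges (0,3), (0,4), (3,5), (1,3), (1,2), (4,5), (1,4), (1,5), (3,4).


By Kirchhoff's matrix tree theorem, the number of spanning trees equals
the determinant of any cofactor of the Laplacian matrix L.
G has 6 vertices and 9 edges.
Computing the (5 x 5) cofactor determinant gives 40.

40


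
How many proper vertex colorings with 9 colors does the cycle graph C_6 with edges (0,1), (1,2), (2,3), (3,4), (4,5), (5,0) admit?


P(C_6, k) = (k-1)^6 + (-1)^6*(k-1).
P(9) = (8)^6 + 8
= 262144 + 8 = 262152.

262152


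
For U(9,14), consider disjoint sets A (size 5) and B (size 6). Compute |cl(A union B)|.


|A union B| = 5 + 6 = 11 (disjoint).
In U(9,14), cl(S) = S if |S| < 9, else cl(S) = E.
Since 11 >= 9, cl(A union B) = E.
|cl(A union B)| = 14.

14


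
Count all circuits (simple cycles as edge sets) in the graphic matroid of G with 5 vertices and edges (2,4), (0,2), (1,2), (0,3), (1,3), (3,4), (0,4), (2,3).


A circuit in a graphic matroid = edge set of a simple cycle.
G has 5 vertices and 8 edges.
Enumerating all minimal edge subsets forming cycles...
Total circuits found: 12.

12


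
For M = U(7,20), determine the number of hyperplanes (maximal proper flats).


Hyperplanes of U(7,20) are flats of rank 6.
In a uniform matroid, these are exactly the (6)-element subsets.
Count = C(20,6) = 38760.

38760


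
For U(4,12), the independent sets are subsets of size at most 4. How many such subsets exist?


Independent sets of U(4,12) are all subsets of size <= 4.
Count = C(12,0) + C(12,1) + C(12,2) + C(12,3) + C(12,4)
     = 1 + 12 + 66 + 220 + 495
     = 794.

794


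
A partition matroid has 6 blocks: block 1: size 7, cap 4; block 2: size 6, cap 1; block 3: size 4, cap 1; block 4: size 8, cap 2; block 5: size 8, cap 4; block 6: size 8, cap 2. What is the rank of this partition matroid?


Rank of a partition matroid = sum of min(|Si|, ci) for each block.
= min(7,4) + min(6,1) + min(4,1) + min(8,2) + min(8,4) + min(8,2)
= 4 + 1 + 1 + 2 + 4 + 2
= 14.

14


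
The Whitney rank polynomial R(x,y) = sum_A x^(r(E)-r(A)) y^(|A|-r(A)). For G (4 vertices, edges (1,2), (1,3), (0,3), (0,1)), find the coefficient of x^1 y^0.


R(x,y) = sum over A in 2^E of x^(r(E)-r(A)) * y^(|A|-r(A)).
G has 4 vertices, 4 edges. r(E) = 3.
Enumerate all 2^4 = 16 subsets.
Count subsets with r(E)-r(A)=1 and |A|-r(A)=0: 6.

6


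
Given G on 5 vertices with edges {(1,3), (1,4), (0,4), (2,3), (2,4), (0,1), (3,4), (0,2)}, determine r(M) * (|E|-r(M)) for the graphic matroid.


r(M) = |V| - c = 5 - 1 = 4.
nullity = |E| - r(M) = 8 - 4 = 4.
Product = 4 * 4 = 16.

16


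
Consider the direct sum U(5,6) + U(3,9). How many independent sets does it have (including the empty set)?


For a direct sum, |I(M1+M2)| = |I(M1)| * |I(M2)|.
|I(U(5,6))| = sum C(6,k) for k=0..5 = 63.
|I(U(3,9))| = sum C(9,k) for k=0..3 = 130.
Total = 63 * 130 = 8190.

8190


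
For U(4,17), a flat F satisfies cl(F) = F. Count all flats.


Flats of U(4,17): every subset of size < 4 is a flat, plus E itself.
Count = C(17,0) + C(17,1) + C(17,2) + C(17,3) + 1
     = 1 + 17 + 136 + 680 + 1
     = 835.

835


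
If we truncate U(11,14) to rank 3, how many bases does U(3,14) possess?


Truncating U(11,14) to rank 3 gives U(3,14).
Bases of U(3,14) are all 3-element subsets of 14 elements.
Number of bases = C(14,3) = 14! / (3! * 11!) = 364.

364


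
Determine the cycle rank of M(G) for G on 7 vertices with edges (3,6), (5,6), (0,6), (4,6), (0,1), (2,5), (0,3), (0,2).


Cycle rank (nullity) = |E| - r(M) = |E| - (|V| - c).
|E| = 8, |V| = 7, c = 1.
Nullity = 8 - (7 - 1) = 8 - 6 = 2.

2


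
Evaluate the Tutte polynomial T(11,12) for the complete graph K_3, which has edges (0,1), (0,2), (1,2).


T(K_3; x,y) = x^2 + x + y.
T(11,12) = 121 + 11 + 12 = 144.

144


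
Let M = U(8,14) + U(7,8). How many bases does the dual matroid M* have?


(M1+M2)* = M1* + M2*.
M1* = U(6,14), bases: C(14,6) = 3003.
M2* = U(1,8), bases: C(8,1) = 8.
|B(M*)| = 3003 * 8 = 24024.

24024


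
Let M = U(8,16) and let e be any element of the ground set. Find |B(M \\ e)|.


Deleting e from U(8,16) gives U(8,15) since n > r.
Bases of U(8,15) = C(15,8) = 15! / (8! * 7!) = 6435.

6435


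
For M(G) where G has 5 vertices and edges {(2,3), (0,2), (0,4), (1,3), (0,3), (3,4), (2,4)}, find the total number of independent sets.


An independent set in a graphic matroid is an acyclic edge subset.
G has 5 vertices and 7 edges.
Enumerate all 2^7 = 128 subsets, checking for acyclicity.
Total independent sets = 76.

76


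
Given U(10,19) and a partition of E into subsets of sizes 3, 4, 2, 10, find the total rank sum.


r(Ai) = min(|Ai|, 10) for each part.
Sum = min(3,10) + min(4,10) + min(2,10) + min(10,10)
    = 3 + 4 + 2 + 10
    = 19.

19


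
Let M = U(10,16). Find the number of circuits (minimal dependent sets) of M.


In U(10,16), circuits are the (11)-element subsets.
Any set of 11 elements is dependent, and removing any one element gives
an independent set of size 10, so it is a minimal dependent set.
Number of circuits = C(16,11) = 16! / (11! * 5!) = 4368.

4368


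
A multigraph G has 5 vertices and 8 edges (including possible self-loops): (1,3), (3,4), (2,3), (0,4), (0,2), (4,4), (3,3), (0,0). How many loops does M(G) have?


In a graphic matroid, a loop is a self-loop edge (u,u) with rank 0.
Examining all 8 edges for self-loops...
Self-loops found: (4,4), (3,3), (0,0)
Number of loops = 3.

3


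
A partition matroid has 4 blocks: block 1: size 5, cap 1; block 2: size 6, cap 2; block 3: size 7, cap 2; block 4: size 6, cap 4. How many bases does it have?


A basis picks exactly ci elements from block i.
Number of bases = product of C(|Si|, ci).
= C(5,1) * C(6,2) * C(7,2) * C(6,4)
= 5 * 15 * 21 * 15
= 23625.

23625


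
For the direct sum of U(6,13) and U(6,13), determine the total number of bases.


Bases of a direct sum M1 + M2: |B| = |B(M1)| * |B(M2)|.
|B(U(6,13))| = C(13,6) = 1716.
|B(U(6,13))| = C(13,6) = 1716.
Total bases = 1716 * 1716 = 2944656.

2944656


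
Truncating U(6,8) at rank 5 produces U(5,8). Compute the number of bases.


Truncating U(6,8) to rank 5 gives U(5,8).
Bases of U(5,8) are all 5-element subsets of 8 elements.
Number of bases = (8 choose 5) = 56.

56


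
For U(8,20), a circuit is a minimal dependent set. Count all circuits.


In U(8,20), circuits are the (9)-element subsets.
Any set of 9 elements is dependent, and removing any one element gives
an independent set of size 8, so it is a minimal dependent set.
Number of circuits = C(20,9) = 20! / (9! * 11!) = 167960.

167960


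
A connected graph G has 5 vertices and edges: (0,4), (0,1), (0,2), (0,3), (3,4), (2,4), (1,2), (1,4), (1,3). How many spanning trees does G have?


By Kirchhoff's matrix tree theorem, the number of spanning trees equals
the determinant of any cofactor of the Laplacian matrix L.
G has 5 vertices and 9 edges.
Computing the (4 x 4) cofactor determinant gives 75.

75


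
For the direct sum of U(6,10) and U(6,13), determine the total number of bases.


Bases of a direct sum M1 + M2: |B| = |B(M1)| * |B(M2)|.
|B(U(6,10))| = C(10,6) = 210.
|B(U(6,13))| = C(13,6) = 1716.
Total bases = 210 * 1716 = 360360.

360360


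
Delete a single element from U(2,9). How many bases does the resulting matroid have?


Deleting e from U(2,9) gives U(2,8) since n > r.
Bases of U(2,8) = C(8,2) = (8 * 7) / (1 * 2) = 28.

28


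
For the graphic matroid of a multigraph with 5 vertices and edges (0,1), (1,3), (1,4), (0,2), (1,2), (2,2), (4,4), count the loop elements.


In a graphic matroid, a loop is a self-loop edge (u,u) with rank 0.
Examining all 7 edges for self-loops...
Self-loops found: (2,2), (4,4)
Number of loops = 2.

2


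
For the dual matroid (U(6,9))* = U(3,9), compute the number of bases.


The dual of U(r,n) is U(n-r, n) = U(3,9).
Bases of U(3,9) are all (3)-element subsets.
|B(M*)| = C(9,3) = 9! / (3! * 6!) = 84.

84


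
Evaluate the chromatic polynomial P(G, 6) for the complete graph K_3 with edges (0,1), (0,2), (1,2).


P(K_3, k) = k(k-1)(k-2)...(k-2).
P(6) = (6) * (5) * (4) = 120.

120


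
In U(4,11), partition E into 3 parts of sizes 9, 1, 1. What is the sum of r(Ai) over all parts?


r(Ai) = min(|Ai|, 4) for each part.
Sum = min(9,4) + min(1,4) + min(1,4)
    = 4 + 1 + 1
    = 6.

6


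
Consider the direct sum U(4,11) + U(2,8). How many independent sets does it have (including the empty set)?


For a direct sum, |I(M1+M2)| = |I(M1)| * |I(M2)|.
|I(U(4,11))| = sum C(11,k) for k=0..4 = 562.
|I(U(2,8))| = sum C(8,k) for k=0..2 = 37.
Total = 562 * 37 = 20794.

20794


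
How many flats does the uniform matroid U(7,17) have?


Flats of U(7,17): every subset of size < 7 is a flat, plus E itself.
Count = (17 choose 0) + (17 choose 1) + (17 choose 2) + (17 choose 3) + (17 choose 4) + (17 choose 5) + (17 choose 6) + 1
     = 1 + 17 + 136 + 680 + 2380 + 6188 + 12376 + 1
     = 21779.

21779


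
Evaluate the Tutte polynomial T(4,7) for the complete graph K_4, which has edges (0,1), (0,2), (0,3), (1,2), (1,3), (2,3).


T(K_4; x,y) = x^3 + 3x^2 + 4xy + 2x + y^3 + 3y^2 + 2y.
Substituting x=4, y=7:
= 64 + 48 + 112 + 8 + 343 + 147 + 14
= 736.

736


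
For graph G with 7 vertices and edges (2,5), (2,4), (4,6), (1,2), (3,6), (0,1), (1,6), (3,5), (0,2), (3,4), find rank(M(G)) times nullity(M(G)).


r(M) = |V| - c = 7 - 1 = 6.
nullity = |E| - r(M) = 10 - 6 = 4.
Product = 6 * 4 = 24.

24


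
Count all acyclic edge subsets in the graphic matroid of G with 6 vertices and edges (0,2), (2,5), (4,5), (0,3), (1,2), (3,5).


An independent set in a graphic matroid is an acyclic edge subset.
G has 6 vertices and 6 edges.
Enumerate all 2^6 = 64 subsets, checking for acyclicity.
Total independent sets = 60.

60


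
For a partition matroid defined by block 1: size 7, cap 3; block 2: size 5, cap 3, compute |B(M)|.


A basis picks exactly ci elements from block i.
Number of bases = product of C(|Si|, ci).
= C(7,3) * C(5,3)
= 35 * 10
= 350.

350


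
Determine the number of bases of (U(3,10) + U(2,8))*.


(M1+M2)* = M1* + M2*.
M1* = U(7,10), bases: C(10,7) = 120.
M2* = U(6,8), bases: C(8,6) = 28.
|B(M*)| = 120 * 28 = 3360.

3360


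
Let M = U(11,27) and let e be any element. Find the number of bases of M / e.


Contracting e from U(11,27) gives U(10,26).
Bases of U(10,26) = (26 choose 10) = 5311735.

5311735


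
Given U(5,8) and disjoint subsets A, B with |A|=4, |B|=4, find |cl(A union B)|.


|A union B| = 4 + 4 = 8 (disjoint).
In U(5,8), cl(S) = S if |S| < 5, else cl(S) = E.
Since 8 >= 5, cl(A union B) = E.
|cl(A union B)| = 8.

8


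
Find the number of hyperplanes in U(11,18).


Hyperplanes of U(11,18) are flats of rank 10.
In a uniform matroid, these are exactly the (10)-element subsets.
Count = C(18,10) = 43758.

43758


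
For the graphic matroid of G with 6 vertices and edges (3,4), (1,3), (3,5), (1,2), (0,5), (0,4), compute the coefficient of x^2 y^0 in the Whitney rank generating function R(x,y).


R(x,y) = sum over A in 2^E of x^(r(E)-r(A)) * y^(|A|-r(A)).
G has 6 vertices, 6 edges. r(E) = 5.
Enumerate all 2^6 = 64 subsets.
Count subsets with r(E)-r(A)=2 and |A|-r(A)=0: 20.

20


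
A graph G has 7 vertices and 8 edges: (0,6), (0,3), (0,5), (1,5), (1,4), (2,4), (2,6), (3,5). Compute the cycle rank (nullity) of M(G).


Cycle rank (nullity) = |E| - r(M) = |E| - (|V| - c).
|E| = 8, |V| = 7, c = 1.
Nullity = 8 - (7 - 1) = 8 - 6 = 2.

2


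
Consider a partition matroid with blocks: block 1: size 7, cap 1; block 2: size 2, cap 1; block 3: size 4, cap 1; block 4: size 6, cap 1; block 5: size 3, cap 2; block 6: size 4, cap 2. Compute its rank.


Rank of a partition matroid = sum of min(|Si|, ci) for each block.
= min(7,1) + min(2,1) + min(4,1) + min(6,1) + min(3,2) + min(4,2)
= 1 + 1 + 1 + 1 + 2 + 2
= 8.

8


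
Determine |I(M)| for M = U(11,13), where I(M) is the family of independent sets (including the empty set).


Independent sets of U(11,13) are all subsets of size <= 11.
Count = (13 choose 0) + (13 choose 1) + (13 choose 2) + (13 choose 3) + (13 choose 4) + (13 choose 5) + (13 choose 6) + (13 choose 7) + (13 choose 8) + (13 choose 9) + (13 choose 10) + (13 choose 11)
     = 1 + 13 + 78 + 286 + 715 + 1287 + 1716 + 1716 + 1287 + 715 + 286 + 78
     = 8178.

8178


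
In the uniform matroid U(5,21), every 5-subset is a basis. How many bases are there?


Bases of U(5,21) are all 5-element subsets of the 21-element ground set.
Number of bases = C(21,5).
(21 choose 5) = 20349.

20349


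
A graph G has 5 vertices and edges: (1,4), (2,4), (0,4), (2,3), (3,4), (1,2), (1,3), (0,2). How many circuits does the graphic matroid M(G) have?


A circuit in a graphic matroid = edge set of a simple cycle.
G has 5 vertices and 8 edges.
Enumerating all minimal edge subsets forming cycles...
Total circuits found: 12.

12


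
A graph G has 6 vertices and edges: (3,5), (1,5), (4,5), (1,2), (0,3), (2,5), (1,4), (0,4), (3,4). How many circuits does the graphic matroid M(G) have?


A circuit in a graphic matroid = edge set of a simple cycle.
G has 6 vertices and 9 edges.
Enumerating all minimal edge subsets forming cycles...
Total circuits found: 10.

10


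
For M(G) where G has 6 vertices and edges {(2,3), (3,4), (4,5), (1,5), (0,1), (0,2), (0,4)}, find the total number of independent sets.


An independent set in a graphic matroid is an acyclic edge subset.
G has 6 vertices and 7 edges.
Enumerate all 2^7 = 128 subsets, checking for acyclicity.
Total independent sets = 112.

112


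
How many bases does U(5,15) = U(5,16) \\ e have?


Deleting e from U(5,16) gives U(5,15) since n > r.
Bases of U(5,15) = (15 choose 5) = 3003.

3003


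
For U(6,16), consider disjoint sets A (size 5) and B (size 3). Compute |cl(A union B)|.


|A union B| = 5 + 3 = 8 (disjoint).
In U(6,16), cl(S) = S if |S| < 6, else cl(S) = E.
Since 8 >= 6, cl(A union B) = E.
|cl(A union B)| = 16.

16


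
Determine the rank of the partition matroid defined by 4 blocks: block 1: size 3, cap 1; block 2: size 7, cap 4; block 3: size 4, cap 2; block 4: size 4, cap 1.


Rank of a partition matroid = sum of min(|Si|, ci) for each block.
= min(3,1) + min(7,4) + min(4,2) + min(4,1)
= 1 + 4 + 2 + 1
= 8.

8


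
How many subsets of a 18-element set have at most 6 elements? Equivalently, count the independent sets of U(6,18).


Independent sets of U(6,18) are all subsets of size <= 6.
Count = C(18,0) + C(18,1) + C(18,2) + C(18,3) + C(18,4) + C(18,5) + C(18,6)
     = 1 + 18 + 153 + 816 + 3060 + 8568 + 18564
     = 31180.

31180


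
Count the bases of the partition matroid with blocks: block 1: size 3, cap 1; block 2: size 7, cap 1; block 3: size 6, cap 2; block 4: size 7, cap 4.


A basis picks exactly ci elements from block i.
Number of bases = product of C(|Si|, ci).
= C(3,1) * C(7,1) * C(6,2) * C(7,4)
= 3 * 7 * 15 * 35
= 11025.

11025


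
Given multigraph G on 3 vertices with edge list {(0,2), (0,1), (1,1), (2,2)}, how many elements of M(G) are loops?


In a graphic matroid, a loop is a self-loop edge (u,u) with rank 0.
Examining all 4 edges for self-loops...
Self-loops found: (1,1), (2,2)
Number of loops = 2.

2


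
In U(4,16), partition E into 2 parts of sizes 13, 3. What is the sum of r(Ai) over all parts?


r(Ai) = min(|Ai|, 4) for each part.
Sum = min(13,4) + min(3,4)
    = 4 + 3
    = 7.

7


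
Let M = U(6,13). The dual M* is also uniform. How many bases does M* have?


The dual of U(r,n) is U(n-r, n) = U(7,13).
Bases of U(7,13) are all (7)-element subsets.
|B(M*)| = (13 choose 7) = 1716.

1716


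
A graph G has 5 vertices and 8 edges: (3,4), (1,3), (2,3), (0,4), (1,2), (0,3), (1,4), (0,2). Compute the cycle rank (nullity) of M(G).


Cycle rank (nullity) = |E| - r(M) = |E| - (|V| - c).
|E| = 8, |V| = 5, c = 1.
Nullity = 8 - (5 - 1) = 8 - 4 = 4.

4


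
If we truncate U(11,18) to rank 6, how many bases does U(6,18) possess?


Truncating U(11,18) to rank 6 gives U(6,18).
Bases of U(6,18) are all 6-element subsets of 18 elements.
Number of bases = (18 choose 6) = 18564.

18564


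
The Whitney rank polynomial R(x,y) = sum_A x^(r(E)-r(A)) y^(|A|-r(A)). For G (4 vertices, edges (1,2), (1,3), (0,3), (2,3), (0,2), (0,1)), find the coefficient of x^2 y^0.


R(x,y) = sum over A in 2^E of x^(r(E)-r(A)) * y^(|A|-r(A)).
G has 4 vertices, 6 edges. r(E) = 3.
Enumerate all 2^6 = 64 subsets.
Count subsets with r(E)-r(A)=2 and |A|-r(A)=0: 6.

6


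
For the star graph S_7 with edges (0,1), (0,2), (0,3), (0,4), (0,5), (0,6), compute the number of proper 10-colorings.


P(tree, k) = k * (k-1)^(6) for any tree on 7 vertices.
P(10) = 10 * 9^6 = 10 * 531441 = 5314410.

5314410


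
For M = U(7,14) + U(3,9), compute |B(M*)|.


(M1+M2)* = M1* + M2*.
M1* = U(7,14), bases: C(14,7) = 3432.
M2* = U(6,9), bases: C(9,6) = 84.
|B(M*)| = 3432 * 84 = 288288.

288288


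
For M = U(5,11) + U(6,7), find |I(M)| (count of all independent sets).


For a direct sum, |I(M1+M2)| = |I(M1)| * |I(M2)|.
|I(U(5,11))| = sum C(11,k) for k=0..5 = 1024.
|I(U(6,7))| = sum C(7,k) for k=0..6 = 127.
Total = 1024 * 127 = 130048.

130048


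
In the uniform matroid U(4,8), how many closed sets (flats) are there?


Flats of U(4,8): every subset of size < 4 is a flat, plus E itself.
Count = C(8,0) + C(8,1) + C(8,2) + C(8,3) + 1
     = 1 + 8 + 28 + 56 + 1
     = 94.

94


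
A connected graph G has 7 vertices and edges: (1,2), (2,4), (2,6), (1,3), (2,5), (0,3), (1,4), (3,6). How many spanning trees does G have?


By Kirchhoff's matrix tree theorem, the number of spanning trees equals
the determinant of any cofactor of the Laplacian matrix L.
G has 7 vertices and 8 edges.
Computing the (6 x 6) cofactor determinant gives 11.

11


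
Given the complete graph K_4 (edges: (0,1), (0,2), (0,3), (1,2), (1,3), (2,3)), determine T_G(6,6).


T(K_4; x,y) = x^3 + 3x^2 + 4xy + 2x + y^3 + 3y^2 + 2y.
Substituting x=6, y=6:
= 216 + 108 + 144 + 12 + 216 + 108 + 12
= 816.

816


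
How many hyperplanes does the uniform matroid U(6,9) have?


Hyperplanes of U(6,9) are flats of rank 5.
In a uniform matroid, these are exactly the (5)-element subsets.
Count = (9 choose 5) = 126.

126


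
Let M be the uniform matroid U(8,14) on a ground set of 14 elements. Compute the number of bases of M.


Bases of U(8,14) are all 8-element subsets of the 14-element ground set.
Number of bases = C(14,8).
C(14,8) = 14! / (8! * 6!) = 3003.

3003


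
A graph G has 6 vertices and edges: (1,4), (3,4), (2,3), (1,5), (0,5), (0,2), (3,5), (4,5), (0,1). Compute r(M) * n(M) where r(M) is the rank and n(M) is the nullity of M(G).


r(M) = |V| - c = 6 - 1 = 5.
nullity = |E| - r(M) = 9 - 5 = 4.
Product = 5 * 4 = 20.

20


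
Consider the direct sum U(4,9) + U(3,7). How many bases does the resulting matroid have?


Bases of a direct sum M1 + M2: |B| = |B(M1)| * |B(M2)|.
|B(U(4,9))| = C(9,4) = 126.
|B(U(3,7))| = C(7,3) = 35.
Total bases = 126 * 35 = 4410.

4410


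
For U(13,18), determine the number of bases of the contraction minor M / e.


Contracting e from U(13,18) gives U(12,17).
Bases of U(12,17) = C(17,12) = 17! / (12! * 5!) = 6188.

6188


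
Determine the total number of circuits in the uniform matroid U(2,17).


In U(2,17), circuits are the (3)-element subsets.
Any set of 3 elements is dependent, and removing any one element gives
an independent set of size 2, so it is a minimal dependent set.
Number of circuits = C(17,3) = (17 * 16 * 15) / (1 * 2 * 3) = 680.

680


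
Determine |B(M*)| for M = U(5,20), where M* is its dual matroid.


The dual of U(r,n) is U(n-r, n) = U(15,20).
Bases of U(15,20) are all (15)-element subsets.
|B(M*)| = C(20,15) = 20! / (15! * 5!) = 15504.

15504


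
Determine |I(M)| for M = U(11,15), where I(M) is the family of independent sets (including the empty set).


Independent sets of U(11,15) are all subsets of size <= 11.
Count = C(15,0) + C(15,1) + C(15,2) + C(15,3) + C(15,4) + C(15,5) + C(15,6) + C(15,7) + C(15,8) + C(15,9) + C(15,10) + C(15,11)
     = 1 + 15 + 105 + 455 + 1365 + 3003 + 5005 + 6435 + 6435 + 5005 + 3003 + 1365
     = 32192.

32192


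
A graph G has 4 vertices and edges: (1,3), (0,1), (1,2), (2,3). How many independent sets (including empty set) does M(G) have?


An independent set in a graphic matroid is an acyclic edge subset.
G has 4 vertices and 4 edges.
Enumerate all 2^4 = 16 subsets, checking for acyclicity.
Total independent sets = 14.

14


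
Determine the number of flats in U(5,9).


Flats of U(5,9): every subset of size < 5 is a flat, plus E itself.
Count = C(9,0) + C(9,1) + C(9,2) + C(9,3) + C(9,4) + 1
     = 1 + 9 + 36 + 84 + 126 + 1
     = 257.

257


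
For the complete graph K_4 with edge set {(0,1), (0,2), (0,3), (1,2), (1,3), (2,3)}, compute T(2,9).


T(K_4; x,y) = x^3 + 3x^2 + 4xy + 2x + y^3 + 3y^2 + 2y.
Substituting x=2, y=9:
= 8 + 12 + 72 + 4 + 729 + 243 + 18
= 1086.

1086


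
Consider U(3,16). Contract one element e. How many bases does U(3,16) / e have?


Contracting e from U(3,16) gives U(2,15).
Bases of U(2,15) = C(15,2) = 15! / (2! * 13!) = 105.

105


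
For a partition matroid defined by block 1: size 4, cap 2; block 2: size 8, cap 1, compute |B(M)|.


A basis picks exactly ci elements from block i.
Number of bases = product of C(|Si|, ci).
= C(4,2) * C(8,1)
= 6 * 8
= 48.

48


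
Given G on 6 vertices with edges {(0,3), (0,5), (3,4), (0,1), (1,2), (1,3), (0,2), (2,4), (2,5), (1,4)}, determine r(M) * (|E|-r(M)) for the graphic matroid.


r(M) = |V| - c = 6 - 1 = 5.
nullity = |E| - r(M) = 10 - 5 = 5.
Product = 5 * 5 = 25.

25


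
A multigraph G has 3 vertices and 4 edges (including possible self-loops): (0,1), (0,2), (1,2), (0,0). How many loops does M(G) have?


In a graphic matroid, a loop is a self-loop edge (u,u) with rank 0.
Examining all 4 edges for self-loops...
Self-loops found: (0,0)
Number of loops = 1.

1


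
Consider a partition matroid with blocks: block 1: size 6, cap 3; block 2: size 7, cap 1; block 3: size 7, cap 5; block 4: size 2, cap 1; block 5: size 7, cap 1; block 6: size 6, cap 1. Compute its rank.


Rank of a partition matroid = sum of min(|Si|, ci) for each block.
= min(6,3) + min(7,1) + min(7,5) + min(2,1) + min(7,1) + min(6,1)
= 3 + 1 + 5 + 1 + 1 + 1
= 12.

12


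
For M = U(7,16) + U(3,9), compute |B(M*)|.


(M1+M2)* = M1* + M2*.
M1* = U(9,16), bases: C(16,9) = 11440.
M2* = U(6,9), bases: C(9,6) = 84.
|B(M*)| = 11440 * 84 = 960960.

960960


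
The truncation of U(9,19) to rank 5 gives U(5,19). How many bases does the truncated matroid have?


Truncating U(9,19) to rank 5 gives U(5,19).
Bases of U(5,19) are all 5-element subsets of 19 elements.
Number of bases = C(19,5) = 19! / (5! * 14!) = 11628.

11628


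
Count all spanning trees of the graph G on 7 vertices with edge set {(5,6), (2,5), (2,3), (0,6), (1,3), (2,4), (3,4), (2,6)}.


By Kirchhoff's matrix tree theorem, the number of spanning trees equals
the determinant of any cofactor of the Laplacian matrix L.
G has 7 vertices and 8 edges.
Computing the (6 x 6) cofactor determinant gives 9.

9


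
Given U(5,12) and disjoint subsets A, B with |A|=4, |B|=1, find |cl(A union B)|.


|A union B| = 4 + 1 = 5 (disjoint).
In U(5,12), cl(S) = S if |S| < 5, else cl(S) = E.
Since 5 >= 5, cl(A union B) = E.
|cl(A union B)| = 12.

12


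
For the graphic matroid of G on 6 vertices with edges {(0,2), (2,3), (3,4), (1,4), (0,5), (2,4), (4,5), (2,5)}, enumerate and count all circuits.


A circuit in a graphic matroid = edge set of a simple cycle.
G has 6 vertices and 8 edges.
Enumerating all minimal edge subsets forming cycles...
Total circuits found: 6.

6


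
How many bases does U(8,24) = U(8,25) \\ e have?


Deleting e from U(8,25) gives U(8,24) since n > r.
Bases of U(8,24) = C(24,8) = 735471.

735471


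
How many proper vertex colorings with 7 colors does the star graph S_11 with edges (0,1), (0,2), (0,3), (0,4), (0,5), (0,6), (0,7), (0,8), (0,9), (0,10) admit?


P(tree, k) = k * (k-1)^(10) for any tree on 11 vertices.
P(7) = 7 * 6^10 = 7 * 60466176 = 423263232.

423263232


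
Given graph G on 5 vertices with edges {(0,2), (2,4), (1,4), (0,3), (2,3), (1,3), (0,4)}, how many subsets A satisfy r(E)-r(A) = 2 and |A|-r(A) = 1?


R(x,y) = sum over A in 2^E of x^(r(E)-r(A)) * y^(|A|-r(A)).
G has 5 vertices, 7 edges. r(E) = 4.
Enumerate all 2^7 = 128 subsets.
Count subsets with r(E)-r(A)=2 and |A|-r(A)=1: 2.

2


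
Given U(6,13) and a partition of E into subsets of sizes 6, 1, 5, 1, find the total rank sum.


r(Ai) = min(|Ai|, 6) for each part.
Sum = min(6,6) + min(1,6) + min(5,6) + min(1,6)
    = 6 + 1 + 5 + 1
    = 13.

13


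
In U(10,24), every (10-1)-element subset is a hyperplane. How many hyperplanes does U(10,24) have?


Hyperplanes of U(10,24) are flats of rank 9.
In a uniform matroid, these are exactly the (9)-element subsets.
Count = C(24,9) = 1307504.

1307504


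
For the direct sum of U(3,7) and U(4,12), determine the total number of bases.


Bases of a direct sum M1 + M2: |B| = |B(M1)| * |B(M2)|.
|B(U(3,7))| = C(7,3) = 35.
|B(U(4,12))| = C(12,4) = 495.
Total bases = 35 * 495 = 17325.

17325


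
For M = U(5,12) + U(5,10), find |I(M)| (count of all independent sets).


For a direct sum, |I(M1+M2)| = |I(M1)| * |I(M2)|.
|I(U(5,12))| = sum C(12,k) for k=0..5 = 1586.
|I(U(5,10))| = sum C(10,k) for k=0..5 = 638.
Total = 1586 * 638 = 1011868.

1011868


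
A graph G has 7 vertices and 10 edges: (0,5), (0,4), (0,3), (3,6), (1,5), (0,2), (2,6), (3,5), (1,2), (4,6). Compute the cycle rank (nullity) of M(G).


Cycle rank (nullity) = |E| - r(M) = |E| - (|V| - c).
|E| = 10, |V| = 7, c = 1.
Nullity = 10 - (7 - 1) = 10 - 6 = 4.

4


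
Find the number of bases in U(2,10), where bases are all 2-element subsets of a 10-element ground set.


Bases of U(2,10) are all 2-element subsets of the 10-element ground set.
Number of bases = C(10,2).
C(10,2) = (10 * 9) / (1 * 2) = 45.

45


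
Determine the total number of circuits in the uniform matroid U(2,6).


In U(2,6), circuits are the (3)-element subsets.
Any set of 3 elements is dependent, and removing any one element gives
an independent set of size 2, so it is a minimal dependent set.
Number of circuits = C(6,3) = 6! / (3! * 3!) = 20.

20


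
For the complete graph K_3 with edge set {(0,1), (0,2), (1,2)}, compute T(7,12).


T(K_3; x,y) = x^2 + x + y.
T(7,12) = 49 + 7 + 12 = 68.

68


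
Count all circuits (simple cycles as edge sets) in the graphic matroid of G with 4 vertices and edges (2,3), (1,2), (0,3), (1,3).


A circuit in a graphic matroid = edge set of a simple cycle.
G has 4 vertices and 4 edges.
Enumerating all minimal edge subsets forming cycles...
Total circuits found: 1.

1


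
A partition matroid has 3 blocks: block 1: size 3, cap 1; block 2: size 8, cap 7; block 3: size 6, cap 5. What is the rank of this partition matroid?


Rank of a partition matroid = sum of min(|Si|, ci) for each block.
= min(3,1) + min(8,7) + min(6,5)
= 1 + 7 + 5
= 13.

13


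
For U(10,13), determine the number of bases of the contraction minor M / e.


Contracting e from U(10,13) gives U(9,12).
Bases of U(9,12) = C(12,9) = 12! / (9! * 3!) = 220.

220


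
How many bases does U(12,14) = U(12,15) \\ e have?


Deleting e from U(12,15) gives U(12,14) since n > r.
Bases of U(12,14) = C(14,12) = 14! / (12! * 2!) = 91.

91


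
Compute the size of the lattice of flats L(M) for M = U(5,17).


Flats of U(5,17): every subset of size < 5 is a flat, plus E itself.
Count = C(17,0) + C(17,1) + C(17,2) + C(17,3) + C(17,4) + 1
     = 1 + 17 + 136 + 680 + 2380 + 1
     = 3215.

3215


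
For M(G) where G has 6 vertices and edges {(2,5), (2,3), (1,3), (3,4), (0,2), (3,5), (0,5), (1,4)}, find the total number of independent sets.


An independent set in a graphic matroid is an acyclic edge subset.
G has 6 vertices and 8 edges.
Enumerate all 2^8 = 256 subsets, checking for acyclicity.
Total independent sets = 168.

168


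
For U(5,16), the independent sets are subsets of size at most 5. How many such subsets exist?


Independent sets of U(5,16) are all subsets of size <= 5.
Count = (16 choose 0) + (16 choose 1) + (16 choose 2) + (16 choose 3) + (16 choose 4) + (16 choose 5)
     = 1 + 16 + 120 + 560 + 1820 + 4368
     = 6885.

6885


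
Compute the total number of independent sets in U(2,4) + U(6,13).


For a direct sum, |I(M1+M2)| = |I(M1)| * |I(M2)|.
|I(U(2,4))| = sum C(4,k) for k=0..2 = 11.
|I(U(6,13))| = sum C(13,k) for k=0..6 = 4096.
Total = 11 * 4096 = 45056.

45056


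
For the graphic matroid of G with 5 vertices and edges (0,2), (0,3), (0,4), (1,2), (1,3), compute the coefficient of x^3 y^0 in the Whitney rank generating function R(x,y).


R(x,y) = sum over A in 2^E of x^(r(E)-r(A)) * y^(|A|-r(A)).
G has 5 vertices, 5 edges. r(E) = 4.
Enumerate all 2^5 = 32 subsets.
Count subsets with r(E)-r(A)=3 and |A|-r(A)=0: 5.

5


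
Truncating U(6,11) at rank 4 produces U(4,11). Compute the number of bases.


Truncating U(6,11) to rank 4 gives U(4,11).
Bases of U(4,11) are all 4-element subsets of 11 elements.
Number of bases = C(11,4) = 11! / (4! * 7!) = 330.

330


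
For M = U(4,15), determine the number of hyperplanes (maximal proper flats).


Hyperplanes of U(4,15) are flats of rank 3.
In a uniform matroid, these are exactly the (3)-element subsets.
Count = C(15,3) = 15! / (3! * 12!) = 455.

455


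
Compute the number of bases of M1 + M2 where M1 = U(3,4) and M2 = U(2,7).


Bases of a direct sum M1 + M2: |B| = |B(M1)| * |B(M2)|.
|B(U(3,4))| = C(4,3) = 4.
|B(U(2,7))| = C(7,2) = 21.
Total bases = 4 * 21 = 84.

84


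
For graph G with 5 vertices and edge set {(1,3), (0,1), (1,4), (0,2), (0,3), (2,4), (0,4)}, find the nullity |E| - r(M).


Cycle rank (nullity) = |E| - r(M) = |E| - (|V| - c).
|E| = 7, |V| = 5, c = 1.
Nullity = 7 - (5 - 1) = 7 - 4 = 3.

3


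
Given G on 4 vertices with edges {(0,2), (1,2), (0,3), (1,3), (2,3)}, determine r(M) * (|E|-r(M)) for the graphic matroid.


r(M) = |V| - c = 4 - 1 = 3.
nullity = |E| - r(M) = 5 - 3 = 2.
Product = 3 * 2 = 6.

6


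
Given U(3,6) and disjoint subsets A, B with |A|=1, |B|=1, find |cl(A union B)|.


|A union B| = 1 + 1 = 2 (disjoint).
In U(3,6), cl(S) = S if |S| < 3, else cl(S) = E.
Since 2 < 3, cl(A union B) = A union B.
|cl(A union B)| = 2.

2


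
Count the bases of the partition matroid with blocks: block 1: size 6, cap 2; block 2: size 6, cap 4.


A basis picks exactly ci elements from block i.
Number of bases = product of C(|Si|, ci).
= C(6,2) * C(6,4)
= 15 * 15
= 225.

225


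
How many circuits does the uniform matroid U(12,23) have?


In U(12,23), circuits are the (13)-element subsets.
Any set of 13 elements is dependent, and removing any one element gives
an independent set of size 12, so it is a minimal dependent set.
Number of circuits = C(23,13) = 1144066.

1144066


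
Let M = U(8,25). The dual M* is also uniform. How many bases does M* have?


The dual of U(r,n) is U(n-r, n) = U(17,25).
Bases of U(17,25) are all (17)-element subsets.
|B(M*)| = C(25,17) = 1081575.

1081575


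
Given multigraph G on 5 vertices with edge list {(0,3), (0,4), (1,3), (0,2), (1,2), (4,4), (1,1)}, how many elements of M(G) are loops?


In a graphic matroid, a loop is a self-loop edge (u,u) with rank 0.
Examining all 7 edges for self-loops...
Self-loops found: (4,4), (1,1)
Number of loops = 2.

2
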